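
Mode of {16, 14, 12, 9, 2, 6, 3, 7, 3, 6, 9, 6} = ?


Frequencies: 2:1, 3:2, 6:3, 7:1, 9:2, 12:1, 14:1, 16:1
Max frequency = 3
Mode = 6

Mode = 6


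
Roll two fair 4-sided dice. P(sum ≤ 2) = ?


Total outcomes = 4×4 = 16
Favorable (sum ≤ 2): 1
P = 1/16 = 0.0625

P = 0.0625


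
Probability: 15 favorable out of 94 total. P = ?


P = 15/94 = 0.1596

P = 0.1596


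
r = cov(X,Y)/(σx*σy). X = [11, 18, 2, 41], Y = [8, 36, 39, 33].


Mean X = 18.0000, Mean Y = 29.0000
SD X = 14.439529, SD Y = 12.308534
Cov = 19.750000
r = 19.750000/(14.439529*12.308534) = 0.1111

r = 0.1111


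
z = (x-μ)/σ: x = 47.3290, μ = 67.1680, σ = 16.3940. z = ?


z = (47.3290 - 67.1680)/16.3940
= -19.8390/16.3940
= -1.2101

z = -1.2101


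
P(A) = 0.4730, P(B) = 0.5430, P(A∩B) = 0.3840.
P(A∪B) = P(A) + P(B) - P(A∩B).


P(A∪B) = 0.4730 + 0.5430 - 0.3840
= 1.0160 - 0.3840
= 0.6320

P(A∪B) = 0.6320


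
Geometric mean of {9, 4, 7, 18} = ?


Product = 9 × 4 × 7 × 18 = 4536
GM = 4536^(1/4) = 8.2067

GM = 8.2067


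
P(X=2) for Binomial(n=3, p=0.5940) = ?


C(3,2) = 3
p^2 = 0.352836
(1-p)^1 = 0.406000
P = 3 * 0.352836 * 0.406000 = 0.4298

P(X=2) = 0.4298


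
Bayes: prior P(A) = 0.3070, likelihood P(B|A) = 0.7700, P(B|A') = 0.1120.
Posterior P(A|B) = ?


P(B) = P(B|A)*P(A) + P(B|A')*P(A')
= 0.7700*0.3070 + 0.1120*0.6930
= 0.236390 + 0.077616 = 0.314006
P(A|B) = 0.236390/0.314006 = 0.7528

P(A|B) = 0.7528


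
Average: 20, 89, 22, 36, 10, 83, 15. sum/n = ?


Sum = 20 + 89 + 22 + 36 + 10 + 83 + 15 = 275
n = 7
Mean = 275/7 = 39.2857

Mean = 39.2857


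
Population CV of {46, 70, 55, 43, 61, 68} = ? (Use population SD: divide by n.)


Mean = 57.1667
SD = 10.2212
CV = (10.2212/57.1667)*100 = 17.8796%

CV = 17.8796%


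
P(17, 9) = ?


P(17,9) = 17!/8!
= 355687428096000/40320
= 8821612800

P(17,9) = 8821612800


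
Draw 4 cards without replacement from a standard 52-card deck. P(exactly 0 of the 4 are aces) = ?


Hypergeometric: P(X=0) = C(4,0)·C(48,4) / C(52,4)
= 1 × 194580 / 270725
= 194580/270725 = 0.7187

P = 0.7187


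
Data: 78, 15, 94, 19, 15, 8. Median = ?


Sorted: 8, 15, 15, 19, 78, 94
n = 6 (even)
Middle values: 15 and 19
Median = (15+19)/2 = 17.0000

Median = 17.0000


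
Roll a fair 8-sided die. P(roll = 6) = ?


Favorable outcomes (roll = 6): 1
Total outcomes = 8
P = 1/8 = 0.1250

P = 0.1250


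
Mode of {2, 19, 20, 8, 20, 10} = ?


Frequencies: 2:1, 8:1, 10:1, 19:1, 20:2
Max frequency = 2
Mode = 20

Mode = 20


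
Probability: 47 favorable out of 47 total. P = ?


P = 47/47 = 1.0000

P = 1.0000


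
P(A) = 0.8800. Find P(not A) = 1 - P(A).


P(not A) = 1 - 0.8800 = 0.1200

P(not A) = 0.1200


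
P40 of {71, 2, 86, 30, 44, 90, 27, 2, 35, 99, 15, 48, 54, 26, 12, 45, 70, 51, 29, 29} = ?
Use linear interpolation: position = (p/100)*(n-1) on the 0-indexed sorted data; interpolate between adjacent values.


Sorted: 2, 2, 12, 15, 26, 27, 29, 29, 30, 35, 44, 45, 48, 51, 54, 70, 71, 86, 90, 99
n = 20
Index = 40/100 * 19 = 7.6000
Lower = data[7] = 29, Upper = data[8] = 30
P40 = 29 + 0.6000*(1) = 29.6000

P40 = 29.6000


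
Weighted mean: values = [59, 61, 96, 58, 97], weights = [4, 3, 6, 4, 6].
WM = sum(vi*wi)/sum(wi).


Numerator = 59*4 + 61*3 + 96*6 + 58*4 + 97*6 = 1809
Denominator = 4 + 3 + 6 + 4 + 6 = 23
WM = 1809/23 = 78.6522

WM = 78.6522


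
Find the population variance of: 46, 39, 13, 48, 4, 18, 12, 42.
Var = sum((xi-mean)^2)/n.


Mean = 27.7500
Squared deviations: 333.0625, 126.5625, 217.5625, 410.0625, 564.0625, 95.0625, 248.0625, 203.0625
Sum = 2197.5000
Variance = 2197.5000/8 = 274.6875

Variance = 274.6875


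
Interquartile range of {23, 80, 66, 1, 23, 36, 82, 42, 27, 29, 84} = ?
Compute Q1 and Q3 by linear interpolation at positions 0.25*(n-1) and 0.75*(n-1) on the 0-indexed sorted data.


Sorted: 1, 23, 23, 27, 29, 36, 42, 66, 80, 82, 84
Q1 (25th %ile) = 25.0000
Q3 (75th %ile) = 73.0000
IQR = 73.0000 - 25.0000 = 48.0000

IQR = 48.0000


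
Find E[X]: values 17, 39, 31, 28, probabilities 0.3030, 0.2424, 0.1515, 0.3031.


E[X] = 17*0.3030 + 39*0.2424 + 31*0.1515 + 28*0.3031
= 5.1510 + 9.4536 + 4.6965 + 8.4868
= 27.7879

E[X] = 27.7879


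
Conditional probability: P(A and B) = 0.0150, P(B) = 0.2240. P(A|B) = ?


P(A|B) = 0.0150/0.2240 = 0.0670

P(A|B) = 0.0670


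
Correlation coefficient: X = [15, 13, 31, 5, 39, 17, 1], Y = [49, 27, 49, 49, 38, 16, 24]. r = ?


Mean X = 17.2857, Mean Y = 36.0000
SD X = 12.532407, SD Y = 12.739141
Cov = 38.857143
r = 38.857143/(12.532407*12.739141) = 0.2434

r = 0.2434


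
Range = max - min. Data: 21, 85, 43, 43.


Max = 85, Min = 21
Range = 85 - 21 = 64

Range = 64


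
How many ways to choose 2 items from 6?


C(6,2) = 6!/(2! × 4!)
= 720/(2 × 24)
= 15

C(6,2) = 15


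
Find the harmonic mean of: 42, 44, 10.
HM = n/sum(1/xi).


Sum of reciprocals = 1/42 + 1/44 + 1/10 = 0.146537
HM = 3/0.146537 = 20.4727

HM = 20.4727


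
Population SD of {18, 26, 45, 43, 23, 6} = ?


Mean = 26.8333
Variance = 186.4722
SD = sqrt(186.4722) = 13.6555

SD = 13.6555


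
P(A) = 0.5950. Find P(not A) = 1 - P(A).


P(not A) = 1 - 0.5950 = 0.4050

P(not A) = 0.4050


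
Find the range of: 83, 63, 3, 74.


Max = 83, Min = 3
Range = 83 - 3 = 80

Range = 80


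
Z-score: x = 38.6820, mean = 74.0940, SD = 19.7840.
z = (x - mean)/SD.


z = (38.6820 - 74.0940)/19.7840
= -35.4120/19.7840
= -1.7899

z = -1.7899


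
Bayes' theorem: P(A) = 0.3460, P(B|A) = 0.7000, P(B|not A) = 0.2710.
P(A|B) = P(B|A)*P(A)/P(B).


P(B) = P(B|A)*P(A) + P(B|A')*P(A')
= 0.7000*0.3460 + 0.2710*0.6540
= 0.242200 + 0.177234 = 0.419434
P(A|B) = 0.242200/0.419434 = 0.5774

P(A|B) = 0.5774


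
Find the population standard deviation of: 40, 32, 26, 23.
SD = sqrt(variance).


Mean = 30.2500
Variance = 42.1875
SD = sqrt(42.1875) = 6.4952

SD = 6.4952


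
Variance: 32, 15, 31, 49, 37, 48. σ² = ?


Mean = 35.3333
Squared deviations: 11.1111, 413.4444, 18.7778, 186.7778, 2.7778, 160.4444
Sum = 793.3333
Variance = 793.3333/6 = 132.2222

Variance = 132.2222


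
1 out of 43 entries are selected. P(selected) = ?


P = 1/43 = 0.0233

P = 0.0233


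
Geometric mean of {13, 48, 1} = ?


Product = 13 × 48 × 1 = 624
GM = 624^(1/3) = 8.5453

GM = 8.5453


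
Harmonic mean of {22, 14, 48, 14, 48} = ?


Sum of reciprocals = 1/22 + 1/14 + 1/48 + 1/14 + 1/48 = 0.229978
HM = 5/0.229978 = 21.7412

HM = 21.7412


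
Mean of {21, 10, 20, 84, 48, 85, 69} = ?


Sum = 21 + 10 + 20 + 84 + 48 + 85 + 69 = 337
n = 7
Mean = 337/7 = 48.1429

Mean = 48.1429


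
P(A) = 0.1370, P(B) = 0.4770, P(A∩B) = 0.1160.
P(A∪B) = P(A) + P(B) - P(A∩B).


P(A∪B) = 0.1370 + 0.4770 - 0.1160
= 0.6140 - 0.1160
= 0.4980

P(A∪B) = 0.4980


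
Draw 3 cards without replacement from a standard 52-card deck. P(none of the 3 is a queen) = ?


P(no queens) = (48/52) × (47/51) × (46/50)
= 0.7826

P = 0.7826


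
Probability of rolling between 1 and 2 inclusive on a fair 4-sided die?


Favorable outcomes (1 ≤ roll ≤ 2): 2
Total outcomes = 4
P = 2/4 = 0.5000

P = 0.5000


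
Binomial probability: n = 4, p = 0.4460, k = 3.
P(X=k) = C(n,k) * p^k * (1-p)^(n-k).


C(4,3) = 4
p^3 = 0.088717
(1-p)^1 = 0.554000
P = 4 * 0.088717 * 0.554000 = 0.1966

P(X=3) = 0.1966


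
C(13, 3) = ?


C(13,3) = 13!/(3! × 10!)
= 6227020800/(6 × 3628800)
= 286

C(13,3) = 286


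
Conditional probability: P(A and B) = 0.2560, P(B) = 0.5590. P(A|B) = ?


P(A|B) = 0.2560/0.5590 = 0.4580

P(A|B) = 0.4580


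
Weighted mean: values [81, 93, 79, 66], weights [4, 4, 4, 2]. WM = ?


Numerator = 81*4 + 93*4 + 79*4 + 66*2 = 1144
Denominator = 4 + 4 + 4 + 2 = 14
WM = 1144/14 = 81.7143

WM = 81.7143


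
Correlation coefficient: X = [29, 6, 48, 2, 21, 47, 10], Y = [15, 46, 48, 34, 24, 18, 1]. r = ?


Mean X = 23.2857, Mean Y = 26.5714
SD X = 17.482353, SD Y = 15.855212
Cov = 15.979592
r = 15.979592/(17.482353*15.855212) = 0.0576

r = 0.0576


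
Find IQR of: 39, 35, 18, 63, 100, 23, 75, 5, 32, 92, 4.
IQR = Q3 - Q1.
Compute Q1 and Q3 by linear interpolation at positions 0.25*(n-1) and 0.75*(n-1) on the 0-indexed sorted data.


Sorted: 4, 5, 18, 23, 32, 35, 39, 63, 75, 92, 100
Q1 (25th %ile) = 20.5000
Q3 (75th %ile) = 69.0000
IQR = 69.0000 - 20.5000 = 48.5000

IQR = 48.5000


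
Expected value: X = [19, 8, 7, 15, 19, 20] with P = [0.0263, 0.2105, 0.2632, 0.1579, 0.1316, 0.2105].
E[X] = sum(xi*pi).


E[X] = 19*0.0263 + 8*0.2105 + 7*0.2632 + 15*0.1579 + 19*0.1316 + 20*0.2105
= 0.4997 + 1.6840 + 1.8424 + 2.3685 + 2.5004 + 4.2100
= 13.1050

E[X] = 13.1050


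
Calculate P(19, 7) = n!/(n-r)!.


P(19,7) = 19!/12!
= 121645100408832000/479001600
= 253955520

P(19,7) = 253955520


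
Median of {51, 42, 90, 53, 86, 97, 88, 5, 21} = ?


Sorted: 5, 21, 42, 51, 53, 86, 88, 90, 97
n = 9 (odd)
Middle value = 53

Median = 53


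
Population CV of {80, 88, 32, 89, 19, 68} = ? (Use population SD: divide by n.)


Mean = 62.6667
SD = 27.4206
CV = (27.4206/62.6667)*100 = 43.7563%

CV = 43.7563%


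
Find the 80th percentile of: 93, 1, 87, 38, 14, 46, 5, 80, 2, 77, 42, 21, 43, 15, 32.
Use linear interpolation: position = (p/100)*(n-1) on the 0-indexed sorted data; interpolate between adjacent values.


Sorted: 1, 2, 5, 14, 15, 21, 32, 38, 42, 43, 46, 77, 80, 87, 93
n = 15
Index = 80/100 * 14 = 11.2000
Lower = data[11] = 77, Upper = data[12] = 80
P80 = 77 + 0.2000*(3) = 77.6000

P80 = 77.6000


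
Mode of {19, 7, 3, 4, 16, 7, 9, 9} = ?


Frequencies: 3:1, 4:1, 7:2, 9:2, 16:1, 19:1
Max frequency = 2
Mode = 7, 9

Mode = 7, 9


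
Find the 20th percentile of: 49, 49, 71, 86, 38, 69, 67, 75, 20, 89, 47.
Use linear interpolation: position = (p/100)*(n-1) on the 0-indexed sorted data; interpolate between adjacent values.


Sorted: 20, 38, 47, 49, 49, 67, 69, 71, 75, 86, 89
n = 11
Index = 20/100 * 10 = 2.0000
Lower = data[2] = 47, Upper = data[3] = 49
P20 = 47 + 0*(2) = 47.0000

P20 = 47.0000


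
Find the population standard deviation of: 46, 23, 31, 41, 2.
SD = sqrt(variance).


Mean = 28.6000
Variance = 240.2400
SD = sqrt(240.2400) = 15.4997

SD = 15.4997


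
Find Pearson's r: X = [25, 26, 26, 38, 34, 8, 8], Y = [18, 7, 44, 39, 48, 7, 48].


Mean X = 23.5714, Mean Y = 30.1429
SD X = 10.794935, SD Y = 17.430913
Cov = 50.918367
r = 50.918367/(10.794935*17.430913) = 0.2706

r = 0.2706


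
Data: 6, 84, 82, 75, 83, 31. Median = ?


Sorted: 6, 31, 75, 82, 83, 84
n = 6 (even)
Middle values: 75 and 82
Median = (75+82)/2 = 78.5000

Median = 78.5000


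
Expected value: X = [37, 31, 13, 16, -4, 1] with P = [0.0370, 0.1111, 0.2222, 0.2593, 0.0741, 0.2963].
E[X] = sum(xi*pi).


E[X] = 37*0.0370 + 31*0.1111 + 13*0.2222 + 16*0.2593 - 4*0.0741 + 1*0.2963
= 1.3690 + 3.4441 + 2.8886 + 4.1488 - 0.2964 + 0.2963
= 11.8504

E[X] = 11.8504


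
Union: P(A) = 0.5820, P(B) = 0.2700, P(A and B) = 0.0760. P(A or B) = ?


P(A∪B) = 0.5820 + 0.2700 - 0.0760
= 0.8520 - 0.0760
= 0.7760

P(A∪B) = 0.7760


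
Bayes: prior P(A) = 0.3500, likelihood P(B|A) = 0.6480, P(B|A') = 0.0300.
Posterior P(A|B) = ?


P(B) = P(B|A)*P(A) + P(B|A')*P(A')
= 0.6480*0.3500 + 0.0300*0.6500
= 0.226800 + 0.019500 = 0.246300
P(A|B) = 0.226800/0.246300 = 0.9208

P(A|B) = 0.9208


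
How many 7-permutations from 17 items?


P(17,7) = 17!/10!
= 355687428096000/3628800
= 98017920

P(17,7) = 98017920


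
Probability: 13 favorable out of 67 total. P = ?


P = 13/67 = 0.1940

P = 0.1940


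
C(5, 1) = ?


C(5,1) = 5!/(1! × 4!)
= 120/(1 × 24)
= 5

C(5,1) = 5


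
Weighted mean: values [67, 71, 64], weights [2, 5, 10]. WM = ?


Numerator = 67*2 + 71*5 + 64*10 = 1129
Denominator = 2 + 5 + 10 = 17
WM = 1129/17 = 66.4118

WM = 66.4118


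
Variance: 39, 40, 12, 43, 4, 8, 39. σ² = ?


Mean = 26.4286
Squared deviations: 158.0408, 184.1837, 208.1837, 274.6122, 503.0408, 339.6122, 158.0408
Sum = 1825.7143
Variance = 1825.7143/7 = 260.8163

Variance = 260.8163


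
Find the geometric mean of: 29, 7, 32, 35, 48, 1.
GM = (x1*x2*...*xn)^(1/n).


Product = 29 × 7 × 32 × 35 × 48 × 1 = 10913280
GM = 10913280^(1/6) = 14.8934

GM = 14.8934


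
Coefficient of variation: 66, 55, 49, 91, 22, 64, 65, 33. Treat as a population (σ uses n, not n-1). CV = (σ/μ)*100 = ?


Mean = 55.6250
SD = 20.0121
CV = (20.0121/55.6250)*100 = 35.9768%

CV = 35.9768%


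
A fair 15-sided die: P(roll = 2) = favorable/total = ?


Favorable outcomes (roll = 2): 1
Total outcomes = 15
P = 1/15 = 0.0667

P = 0.0667


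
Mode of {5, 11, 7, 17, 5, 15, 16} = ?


Frequencies: 5:2, 7:1, 11:1, 15:1, 16:1, 17:1
Max frequency = 2
Mode = 5

Mode = 5


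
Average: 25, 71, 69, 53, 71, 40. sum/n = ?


Sum = 25 + 71 + 69 + 53 + 71 + 40 = 329
n = 6
Mean = 329/6 = 54.8333

Mean = 54.8333


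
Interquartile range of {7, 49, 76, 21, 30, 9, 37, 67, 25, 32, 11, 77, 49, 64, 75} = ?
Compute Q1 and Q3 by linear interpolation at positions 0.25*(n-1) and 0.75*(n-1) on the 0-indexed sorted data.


Sorted: 7, 9, 11, 21, 25, 30, 32, 37, 49, 49, 64, 67, 75, 76, 77
Q1 (25th %ile) = 23.0000
Q3 (75th %ile) = 65.5000
IQR = 65.5000 - 23.0000 = 42.5000

IQR = 42.5000


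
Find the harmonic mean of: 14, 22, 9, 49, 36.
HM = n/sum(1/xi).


Sum of reciprocals = 1/14 + 1/22 + 1/9 + 1/49 + 1/36 = 0.276180
HM = 5/0.276180 = 18.1041

HM = 18.1041


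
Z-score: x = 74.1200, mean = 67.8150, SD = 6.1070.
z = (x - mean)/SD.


z = (74.1200 - 67.8150)/6.1070
= 6.3050/6.1070
= 1.0324

z = 1.0324


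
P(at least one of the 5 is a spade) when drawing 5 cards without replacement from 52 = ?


P(at least one) = 1 - P(none)
P(none) = (39/52) × (38/51) × (37/50) × (36/49) × (35/48) = 0.221534
P(at least one) = 1 - 0.221534 = 0.7785

P = 0.7785


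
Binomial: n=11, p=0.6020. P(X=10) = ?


C(11,10) = 11
p^10 = 0.006251
(1-p)^1 = 0.398000
P = 11 * 0.006251 * 0.398000 = 0.0274

P(X=10) = 0.0274


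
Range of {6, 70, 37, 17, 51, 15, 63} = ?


Max = 70, Min = 6
Range = 70 - 6 = 64

Range = 64


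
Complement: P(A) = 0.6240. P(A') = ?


P(not A) = 1 - 0.6240 = 0.3760

P(not A) = 0.3760


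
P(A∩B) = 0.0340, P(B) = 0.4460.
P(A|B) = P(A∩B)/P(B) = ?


P(A|B) = 0.0340/0.4460 = 0.0762

P(A|B) = 0.0762


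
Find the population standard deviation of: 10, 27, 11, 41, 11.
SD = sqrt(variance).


Mean = 20.0000
Variance = 150.4000
SD = sqrt(150.4000) = 12.2638

SD = 12.2638


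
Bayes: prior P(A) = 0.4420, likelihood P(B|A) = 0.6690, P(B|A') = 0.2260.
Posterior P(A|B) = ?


P(B) = P(B|A)*P(A) + P(B|A')*P(A')
= 0.6690*0.4420 + 0.2260*0.5580
= 0.295698 + 0.126108 = 0.421806
P(A|B) = 0.295698/0.421806 = 0.7010

P(A|B) = 0.7010


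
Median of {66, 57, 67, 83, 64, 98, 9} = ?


Sorted: 9, 57, 64, 66, 67, 83, 98
n = 7 (odd)
Middle value = 66

Median = 66


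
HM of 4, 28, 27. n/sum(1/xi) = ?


Sum of reciprocals = 1/4 + 1/28 + 1/27 = 0.322751
HM = 3/0.322751 = 9.2951

HM = 9.2951


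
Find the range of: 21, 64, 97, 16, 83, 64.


Max = 97, Min = 16
Range = 97 - 16 = 81

Range = 81


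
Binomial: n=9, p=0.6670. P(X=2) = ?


C(9,2) = 36
p^2 = 0.444889
(1-p)^7 = 0.000454
P = 36 * 0.444889 * 0.000454 = 0.0073

P(X=2) = 0.0073


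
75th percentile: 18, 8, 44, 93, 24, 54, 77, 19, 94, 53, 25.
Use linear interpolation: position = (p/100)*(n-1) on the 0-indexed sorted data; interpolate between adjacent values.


Sorted: 8, 18, 19, 24, 25, 44, 53, 54, 77, 93, 94
n = 11
Index = 75/100 * 10 = 7.5000
Lower = data[7] = 54, Upper = data[8] = 77
P75 = 54 + 0.5000*(23) = 65.5000

P75 = 65.5000


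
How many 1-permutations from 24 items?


P(24,1) = 24!/23!
= 620448401733239439360000/25852016738884976640000
= 24

P(24,1) = 24


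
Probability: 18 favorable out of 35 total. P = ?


P = 18/35 = 0.5143

P = 0.5143


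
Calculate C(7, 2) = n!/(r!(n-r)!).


C(7,2) = 7!/(2! × 5!)
= 5040/(2 × 120)
= 21

C(7,2) = 21


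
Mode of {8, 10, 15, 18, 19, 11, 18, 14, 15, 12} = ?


Frequencies: 8:1, 10:1, 11:1, 12:1, 14:1, 15:2, 18:2, 19:1
Max frequency = 2
Mode = 15, 18

Mode = 15, 18


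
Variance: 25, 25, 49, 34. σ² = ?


Mean = 33.2500
Squared deviations: 68.0625, 68.0625, 248.0625, 0.5625
Sum = 384.7500
Variance = 384.7500/4 = 96.1875

Variance = 96.1875


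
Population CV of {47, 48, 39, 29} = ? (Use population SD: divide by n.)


Mean = 40.7500
SD = 7.6281
CV = (7.6281/40.7500)*100 = 18.7192%

CV = 18.7192%


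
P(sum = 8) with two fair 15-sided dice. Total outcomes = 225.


Total outcomes = 15×15 = 225
Favorable (sum = 8): 7
P = 7/225 = 0.0311

P = 0.0311


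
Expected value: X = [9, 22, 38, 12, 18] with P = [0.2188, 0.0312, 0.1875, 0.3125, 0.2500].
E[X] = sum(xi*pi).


E[X] = 9*0.2188 + 22*0.0312 + 38*0.1875 + 12*0.3125 + 18*0.2500
= 1.9692 + 0.6864 + 7.1250 + 3.7500 + 4.5000
= 18.0306

E[X] = 18.0306


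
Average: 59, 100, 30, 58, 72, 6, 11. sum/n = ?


Sum = 59 + 100 + 30 + 58 + 72 + 6 + 11 = 336
n = 7
Mean = 336/7 = 48.0000

Mean = 48.0000


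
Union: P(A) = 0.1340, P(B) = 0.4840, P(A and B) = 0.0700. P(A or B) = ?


P(A∪B) = 0.1340 + 0.4840 - 0.0700
= 0.6180 - 0.0700
= 0.5480

P(A∪B) = 0.5480


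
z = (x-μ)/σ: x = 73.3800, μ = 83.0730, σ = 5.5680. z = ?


z = (73.3800 - 83.0730)/5.5680
= -9.6930/5.5680
= -1.7408

z = -1.7408


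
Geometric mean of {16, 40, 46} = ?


Product = 16 × 40 × 46 = 29440
GM = 29440^(1/3) = 30.8778

GM = 30.8778


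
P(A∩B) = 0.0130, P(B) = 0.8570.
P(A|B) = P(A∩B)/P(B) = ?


P(A|B) = 0.0130/0.8570 = 0.0152

P(A|B) = 0.0152


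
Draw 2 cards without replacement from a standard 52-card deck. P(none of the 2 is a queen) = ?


P(no queens) = (48/52) × (47/51)
= 0.8507

P = 0.8507


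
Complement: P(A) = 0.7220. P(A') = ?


P(not A) = 1 - 0.7220 = 0.2780

P(not A) = 0.2780


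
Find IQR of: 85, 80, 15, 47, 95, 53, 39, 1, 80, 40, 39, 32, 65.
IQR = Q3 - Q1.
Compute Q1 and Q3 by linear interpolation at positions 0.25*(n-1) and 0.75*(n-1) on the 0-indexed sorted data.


Sorted: 1, 15, 32, 39, 39, 40, 47, 53, 65, 80, 80, 85, 95
Q1 (25th %ile) = 39.0000
Q3 (75th %ile) = 80.0000
IQR = 80.0000 - 39.0000 = 41.0000

IQR = 41.0000


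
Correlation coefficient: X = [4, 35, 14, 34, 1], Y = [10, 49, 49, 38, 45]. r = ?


Mean X = 17.6000, Mean Y = 38.2000
SD X = 14.458216, SD Y = 14.661514
Cov = 83.280000
r = 83.280000/(14.458216*14.661514) = 0.3929

r = 0.3929


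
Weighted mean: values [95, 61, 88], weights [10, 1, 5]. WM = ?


Numerator = 95*10 + 61*1 + 88*5 = 1451
Denominator = 10 + 1 + 5 = 16
WM = 1451/16 = 90.6875

WM = 90.6875


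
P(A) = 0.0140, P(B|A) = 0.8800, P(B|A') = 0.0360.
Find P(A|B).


P(B) = P(B|A)*P(A) + P(B|A')*P(A')
= 0.8800*0.0140 + 0.0360*0.9860
= 0.012320 + 0.035496 = 0.047816
P(A|B) = 0.012320/0.047816 = 0.2577

P(A|B) = 0.2577


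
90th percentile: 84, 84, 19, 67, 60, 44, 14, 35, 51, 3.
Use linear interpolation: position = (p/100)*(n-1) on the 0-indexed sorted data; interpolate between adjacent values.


Sorted: 3, 14, 19, 35, 44, 51, 60, 67, 84, 84
n = 10
Index = 90/100 * 9 = 8.1000
Lower = data[8] = 84, Upper = data[9] = 84
P90 = 84 + 0.1000*(0) = 84.0000

P90 = 84.0000


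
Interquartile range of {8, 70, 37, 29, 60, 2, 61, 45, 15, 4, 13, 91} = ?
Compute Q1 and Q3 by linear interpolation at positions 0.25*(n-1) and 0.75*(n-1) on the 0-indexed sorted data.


Sorted: 2, 4, 8, 13, 15, 29, 37, 45, 60, 61, 70, 91
Q1 (25th %ile) = 11.7500
Q3 (75th %ile) = 60.2500
IQR = 60.2500 - 11.7500 = 48.5000

IQR = 48.5000


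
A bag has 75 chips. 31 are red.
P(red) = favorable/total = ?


P = 31/75 = 0.4133

P = 0.4133


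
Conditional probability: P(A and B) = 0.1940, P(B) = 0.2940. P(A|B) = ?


P(A|B) = 0.1940/0.2940 = 0.6599

P(A|B) = 0.6599


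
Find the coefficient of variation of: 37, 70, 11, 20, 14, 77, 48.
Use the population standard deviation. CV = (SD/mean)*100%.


Mean = 39.5714
SD = 24.6626
CV = (24.6626/39.5714)*100 = 62.3243%

CV = 62.3243%


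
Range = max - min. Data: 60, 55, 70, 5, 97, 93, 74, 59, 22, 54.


Max = 97, Min = 5
Range = 97 - 5 = 92

Range = 92


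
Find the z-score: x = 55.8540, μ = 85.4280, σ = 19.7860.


z = (55.8540 - 85.4280)/19.7860
= -29.5740/19.7860
= -1.4947

z = -1.4947


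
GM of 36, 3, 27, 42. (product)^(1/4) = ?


Product = 36 × 3 × 27 × 42 = 122472
GM = 122472^(1/4) = 18.7072

GM = 18.7072


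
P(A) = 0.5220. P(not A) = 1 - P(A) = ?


P(not A) = 1 - 0.5220 = 0.4780

P(not A) = 0.4780


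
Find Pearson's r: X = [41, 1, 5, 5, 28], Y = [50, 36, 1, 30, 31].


Mean X = 16.0000, Mean Y = 29.6000
SD X = 15.722595, SD Y = 15.982490
Cov = 148.200000
r = 148.200000/(15.722595*15.982490) = 0.5898

r = 0.5898


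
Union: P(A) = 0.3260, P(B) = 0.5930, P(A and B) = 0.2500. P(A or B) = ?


P(A∪B) = 0.3260 + 0.5930 - 0.2500
= 0.9190 - 0.2500
= 0.6690

P(A∪B) = 0.6690


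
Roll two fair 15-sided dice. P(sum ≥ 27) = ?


Total outcomes = 15×15 = 225
Favorable (sum ≥ 27): 10
P = 10/225 = 0.0444

P = 0.0444


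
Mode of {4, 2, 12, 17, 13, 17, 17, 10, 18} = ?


Frequencies: 2:1, 4:1, 10:1, 12:1, 13:1, 17:3, 18:1
Max frequency = 3
Mode = 17

Mode = 17


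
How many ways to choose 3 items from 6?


C(6,3) = 6!/(3! × 3!)
= 720/(6 × 6)
= 20

C(6,3) = 20


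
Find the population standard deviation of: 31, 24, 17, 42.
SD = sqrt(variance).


Mean = 28.5000
Variance = 85.2500
SD = sqrt(85.2500) = 9.2331

SD = 9.2331


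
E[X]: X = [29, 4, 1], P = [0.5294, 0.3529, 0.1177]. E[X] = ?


E[X] = 29*0.5294 + 4*0.3529 + 1*0.1177
= 15.3526 + 1.4116 + 0.1177
= 16.8819

E[X] = 16.8819


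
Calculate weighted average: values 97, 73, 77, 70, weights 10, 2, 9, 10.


Numerator = 97*10 + 73*2 + 77*9 + 70*10 = 2509
Denominator = 10 + 2 + 9 + 10 = 31
WM = 2509/31 = 80.9355

WM = 80.9355


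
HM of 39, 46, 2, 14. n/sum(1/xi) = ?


Sum of reciprocals = 1/39 + 1/46 + 1/2 + 1/14 = 0.618809
HM = 4/0.618809 = 6.4640

HM = 6.4640


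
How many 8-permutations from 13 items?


P(13,8) = 13!/5!
= 6227020800/120
= 51891840

P(13,8) = 51891840


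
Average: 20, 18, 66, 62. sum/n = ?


Sum = 20 + 18 + 66 + 62 = 166
n = 4
Mean = 166/4 = 41.5000

Mean = 41.5000


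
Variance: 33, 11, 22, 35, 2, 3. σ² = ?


Mean = 17.6667
Squared deviations: 235.1111, 44.4444, 18.7778, 300.4444, 245.4444, 215.1111
Sum = 1059.3333
Variance = 1059.3333/6 = 176.5556

Variance = 176.5556


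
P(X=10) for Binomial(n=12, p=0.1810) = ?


C(12,10) = 66
p^10 = 3.773860e-08
(1-p)^2 = 0.670761
P = 66 * 3.773860e-08 * 0.670761 = 1.6707e-06

P(X=10) = 1.6707e-06


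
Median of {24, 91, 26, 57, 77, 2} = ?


Sorted: 2, 24, 26, 57, 77, 91
n = 6 (even)
Middle values: 26 and 57
Median = (26+57)/2 = 41.5000

Median = 41.5000


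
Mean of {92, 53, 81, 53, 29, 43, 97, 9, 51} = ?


Sum = 92 + 53 + 81 + 53 + 29 + 43 + 97 + 9 + 51 = 508
n = 9
Mean = 508/9 = 56.4444

Mean = 56.4444


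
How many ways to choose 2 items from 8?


C(8,2) = 8!/(2! × 6!)
= 40320/(2 × 720)
= 28

C(8,2) = 28


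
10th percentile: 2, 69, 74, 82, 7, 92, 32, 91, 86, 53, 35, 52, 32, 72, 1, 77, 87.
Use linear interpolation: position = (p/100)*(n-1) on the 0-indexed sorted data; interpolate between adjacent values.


Sorted: 1, 2, 7, 32, 32, 35, 52, 53, 69, 72, 74, 77, 82, 86, 87, 91, 92
n = 17
Index = 10/100 * 16 = 1.6000
Lower = data[1] = 2, Upper = data[2] = 7
P10 = 2 + 0.6000*(5) = 5.0000

P10 = 5.0000


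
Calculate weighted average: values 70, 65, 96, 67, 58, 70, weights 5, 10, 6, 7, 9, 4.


Numerator = 70*5 + 65*10 + 96*6 + 67*7 + 58*9 + 70*4 = 2847
Denominator = 5 + 10 + 6 + 7 + 9 + 4 = 41
WM = 2847/41 = 69.4390

WM = 69.4390


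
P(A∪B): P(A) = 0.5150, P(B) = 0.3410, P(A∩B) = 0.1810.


P(A∪B) = 0.5150 + 0.3410 - 0.1810
= 0.8560 - 0.1810
= 0.6750

P(A∪B) = 0.6750


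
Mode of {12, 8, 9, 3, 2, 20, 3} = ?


Frequencies: 2:1, 3:2, 8:1, 9:1, 12:1, 20:1
Max frequency = 2
Mode = 3

Mode = 3


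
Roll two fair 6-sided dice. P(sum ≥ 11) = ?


Total outcomes = 6×6 = 36
Favorable (sum ≥ 11): 3
P = 3/36 = 0.0833

P = 0.0833


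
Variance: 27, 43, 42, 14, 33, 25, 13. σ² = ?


Mean = 28.1429
Squared deviations: 1.3061, 220.7347, 192.0204, 200.0204, 23.5918, 9.8776, 229.3061
Sum = 876.8571
Variance = 876.8571/7 = 125.2653

Variance = 125.2653


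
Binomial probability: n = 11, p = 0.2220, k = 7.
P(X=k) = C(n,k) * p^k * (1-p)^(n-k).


C(11,7) = 330
p^7 = 2.657485e-05
(1-p)^4 = 0.366369
P = 330 * 2.657485e-05 * 0.366369 = 0.0032

P(X=7) = 0.0032


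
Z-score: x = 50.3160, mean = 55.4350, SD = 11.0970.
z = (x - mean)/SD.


z = (50.3160 - 55.4350)/11.0970
= -5.1190/11.0970
= -0.4613

z = -0.4613


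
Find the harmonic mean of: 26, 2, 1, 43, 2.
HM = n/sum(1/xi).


Sum of reciprocals = 1/26 + 1/2 + 1/1 + 1/43 + 1/2 = 2.061717
HM = 5/2.061717 = 2.4252

HM = 2.4252


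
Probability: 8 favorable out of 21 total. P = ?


P = 8/21 = 0.3810

P = 0.3810


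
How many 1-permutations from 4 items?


P(4,1) = 4!/3!
= 24/6
= 4

P(4,1) = 4


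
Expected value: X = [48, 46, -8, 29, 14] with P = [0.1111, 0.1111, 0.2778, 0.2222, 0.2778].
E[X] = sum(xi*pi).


E[X] = 48*0.1111 + 46*0.1111 - 8*0.2778 + 29*0.2222 + 14*0.2778
= 5.3328 + 5.1106 - 2.2224 + 6.4438 + 3.8892
= 18.5540

E[X] = 18.5540


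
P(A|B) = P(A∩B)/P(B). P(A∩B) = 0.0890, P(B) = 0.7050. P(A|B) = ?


P(A|B) = 0.0890/0.7050 = 0.1262

P(A|B) = 0.1262


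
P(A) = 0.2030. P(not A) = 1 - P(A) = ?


P(not A) = 1 - 0.2030 = 0.7970

P(not A) = 0.7970


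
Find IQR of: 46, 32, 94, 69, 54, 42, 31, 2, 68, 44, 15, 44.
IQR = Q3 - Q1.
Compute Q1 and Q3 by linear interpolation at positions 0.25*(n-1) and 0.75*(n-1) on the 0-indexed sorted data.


Sorted: 2, 15, 31, 32, 42, 44, 44, 46, 54, 68, 69, 94
Q1 (25th %ile) = 31.7500
Q3 (75th %ile) = 57.5000
IQR = 57.5000 - 31.7500 = 25.7500

IQR = 25.7500


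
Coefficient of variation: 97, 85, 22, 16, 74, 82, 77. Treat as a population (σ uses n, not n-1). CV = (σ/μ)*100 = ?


Mean = 64.7143
SD = 29.7308
CV = (29.7308/64.7143)*100 = 45.9416%

CV = 45.9416%


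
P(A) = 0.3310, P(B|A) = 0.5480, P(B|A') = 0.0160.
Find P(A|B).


P(B) = P(B|A)*P(A) + P(B|A')*P(A')
= 0.5480*0.3310 + 0.0160*0.6690
= 0.181388 + 0.010704 = 0.192092
P(A|B) = 0.181388/0.192092 = 0.9443

P(A|B) = 0.9443


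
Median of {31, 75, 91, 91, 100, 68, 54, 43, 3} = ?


Sorted: 3, 31, 43, 54, 68, 75, 91, 91, 100
n = 9 (odd)
Middle value = 68

Median = 68


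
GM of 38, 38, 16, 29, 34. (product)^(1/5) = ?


Product = 38 × 38 × 16 × 29 × 34 = 22780544
GM = 22780544^(1/5) = 29.6151

GM = 29.6151


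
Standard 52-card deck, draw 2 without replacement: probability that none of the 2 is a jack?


P(no jacks) = (48/52) × (47/51)
= 0.8507

P = 0.8507


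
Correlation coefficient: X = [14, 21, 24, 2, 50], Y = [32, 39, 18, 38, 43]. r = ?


Mean X = 22.2000, Mean Y = 34.0000
SD X = 15.829087, SD Y = 8.740709
Cov = 30.200000
r = 30.200000/(15.829087*8.740709) = 0.2183

r = 0.2183


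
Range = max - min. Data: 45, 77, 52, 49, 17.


Max = 77, Min = 17
Range = 77 - 17 = 60

Range = 60


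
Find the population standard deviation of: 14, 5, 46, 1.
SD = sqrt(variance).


Mean = 16.5000
Variance = 312.2500
SD = sqrt(312.2500) = 17.6706

SD = 17.6706


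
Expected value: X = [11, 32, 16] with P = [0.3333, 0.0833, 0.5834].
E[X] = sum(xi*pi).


E[X] = 11*0.3333 + 32*0.0833 + 16*0.5834
= 3.6663 + 2.6656 + 9.3344
= 15.6663

E[X] = 15.6663


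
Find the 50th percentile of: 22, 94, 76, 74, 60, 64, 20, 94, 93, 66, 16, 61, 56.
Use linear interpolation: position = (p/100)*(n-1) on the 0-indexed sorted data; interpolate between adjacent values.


Sorted: 16, 20, 22, 56, 60, 61, 64, 66, 74, 76, 93, 94, 94
n = 13
Index = 50/100 * 12 = 6.0000
Lower = data[6] = 64, Upper = data[7] = 66
P50 = 64 + 0*(2) = 64.0000

P50 = 64.0000


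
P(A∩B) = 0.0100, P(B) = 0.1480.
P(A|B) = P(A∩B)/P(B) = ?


P(A|B) = 0.0100/0.1480 = 0.0676

P(A|B) = 0.0676


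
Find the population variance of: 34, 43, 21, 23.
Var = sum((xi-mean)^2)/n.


Mean = 30.2500
Squared deviations: 14.0625, 162.5625, 85.5625, 52.5625
Sum = 314.7500
Variance = 314.7500/4 = 78.6875

Variance = 78.6875


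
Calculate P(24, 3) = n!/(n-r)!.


P(24,3) = 24!/21!
= 620448401733239439360000/51090942171709440000
= 12144

P(24,3) = 12144


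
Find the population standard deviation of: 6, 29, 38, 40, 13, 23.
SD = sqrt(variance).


Mean = 24.8333
Variance = 153.1389
SD = sqrt(153.1389) = 12.3749

SD = 12.3749


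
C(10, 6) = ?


C(10,6) = 10!/(6! × 4!)
= 3628800/(720 × 24)
= 210

C(10,6) = 210


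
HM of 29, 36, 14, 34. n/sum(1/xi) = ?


Sum of reciprocals = 1/29 + 1/36 + 1/14 + 1/34 = 0.163101
HM = 4/0.163101 = 24.5247

HM = 24.5247


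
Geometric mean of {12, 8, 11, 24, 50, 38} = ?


Product = 12 × 8 × 11 × 24 × 50 × 38 = 48153600
GM = 48153600^(1/6) = 19.0738

GM = 19.0738


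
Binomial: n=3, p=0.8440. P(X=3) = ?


C(3,3) = 1
p^3 = 0.601212
(1-p)^0 = 1.000000
P = 1 * 0.601212 * 1.000000 = 0.6012

P(X=3) = 0.6012


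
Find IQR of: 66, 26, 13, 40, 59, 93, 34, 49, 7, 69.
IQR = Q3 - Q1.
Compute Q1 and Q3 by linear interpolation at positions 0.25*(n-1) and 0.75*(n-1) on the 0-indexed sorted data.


Sorted: 7, 13, 26, 34, 40, 49, 59, 66, 69, 93
Q1 (25th %ile) = 28.0000
Q3 (75th %ile) = 64.2500
IQR = 64.2500 - 28.0000 = 36.2500

IQR = 36.2500


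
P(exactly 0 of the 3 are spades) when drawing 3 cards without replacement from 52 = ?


Hypergeometric: P(X=0) = C(13,0)·C(39,3) / C(52,3)
= 1 × 9139 / 22100
= 9139/22100 = 0.4135

P = 0.4135


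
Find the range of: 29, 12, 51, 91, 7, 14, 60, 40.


Max = 91, Min = 7
Range = 91 - 7 = 84

Range = 84


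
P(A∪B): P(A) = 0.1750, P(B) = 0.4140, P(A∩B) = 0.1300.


P(A∪B) = 0.1750 + 0.4140 - 0.1300
= 0.5890 - 0.1300
= 0.4590

P(A∪B) = 0.4590


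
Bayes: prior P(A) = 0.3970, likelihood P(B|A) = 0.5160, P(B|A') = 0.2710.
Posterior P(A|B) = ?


P(B) = P(B|A)*P(A) + P(B|A')*P(A')
= 0.5160*0.3970 + 0.2710*0.6030
= 0.204852 + 0.163413 = 0.368265
P(A|B) = 0.204852/0.368265 = 0.5563

P(A|B) = 0.5563


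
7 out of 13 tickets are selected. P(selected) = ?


P = 7/13 = 0.5385

P = 0.5385


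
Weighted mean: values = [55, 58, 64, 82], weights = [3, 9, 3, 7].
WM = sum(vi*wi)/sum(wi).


Numerator = 55*3 + 58*9 + 64*3 + 82*7 = 1453
Denominator = 3 + 9 + 3 + 7 = 22
WM = 1453/22 = 66.0455

WM = 66.0455


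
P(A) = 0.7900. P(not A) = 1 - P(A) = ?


P(not A) = 1 - 0.7900 = 0.2100

P(not A) = 0.2100


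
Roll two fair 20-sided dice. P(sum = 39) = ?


Total outcomes = 20×20 = 400
Favorable (sum = 39): 2
P = 2/400 = 0.0050

P = 0.0050


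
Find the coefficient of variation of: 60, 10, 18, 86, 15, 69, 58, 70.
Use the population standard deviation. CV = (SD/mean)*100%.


Mean = 48.2500
SD = 27.4898
CV = (27.4898/48.2500)*100 = 56.9736%

CV = 56.9736%


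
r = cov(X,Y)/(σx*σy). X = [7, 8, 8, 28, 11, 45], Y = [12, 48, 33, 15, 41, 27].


Mean X = 17.8333, Mean Y = 29.3333
SD X = 14.135259, SD Y = 12.970051
Cov = -53.444444
r = -53.444444/(14.135259*12.970051) = -0.2915

r = -0.2915


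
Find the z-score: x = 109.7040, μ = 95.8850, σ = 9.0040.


z = (109.7040 - 95.8850)/9.0040
= 13.8190/9.0040
= 1.5348

z = 1.5348


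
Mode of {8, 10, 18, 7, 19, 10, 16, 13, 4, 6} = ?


Frequencies: 4:1, 6:1, 7:1, 8:1, 10:2, 13:1, 16:1, 18:1, 19:1
Max frequency = 2
Mode = 10

Mode = 10


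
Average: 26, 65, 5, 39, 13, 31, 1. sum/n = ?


Sum = 26 + 65 + 5 + 39 + 13 + 31 + 1 = 180
n = 7
Mean = 180/7 = 25.7143

Mean = 25.7143


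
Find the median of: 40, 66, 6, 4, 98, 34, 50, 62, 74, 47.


Sorted: 4, 6, 34, 40, 47, 50, 62, 66, 74, 98
n = 10 (even)
Middle values: 47 and 50
Median = (47+50)/2 = 48.5000

Median = 48.5000


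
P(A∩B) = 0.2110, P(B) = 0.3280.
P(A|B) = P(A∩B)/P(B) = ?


P(A|B) = 0.2110/0.3280 = 0.6433

P(A|B) = 0.6433


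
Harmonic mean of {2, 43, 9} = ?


Sum of reciprocals = 1/2 + 1/43 + 1/9 = 0.634367
HM = 3/0.634367 = 4.7291

HM = 4.7291


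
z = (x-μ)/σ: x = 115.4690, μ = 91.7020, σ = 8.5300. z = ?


z = (115.4690 - 91.7020)/8.5300
= 23.7670/8.5300
= 2.7863

z = 2.7863


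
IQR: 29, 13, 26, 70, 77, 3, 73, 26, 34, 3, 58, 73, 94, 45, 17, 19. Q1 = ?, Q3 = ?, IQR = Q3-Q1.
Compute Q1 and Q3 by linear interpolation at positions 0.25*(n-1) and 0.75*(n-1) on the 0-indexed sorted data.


Sorted: 3, 3, 13, 17, 19, 26, 26, 29, 34, 45, 58, 70, 73, 73, 77, 94
Q1 (25th %ile) = 18.5000
Q3 (75th %ile) = 70.7500
IQR = 70.7500 - 18.5000 = 52.2500

IQR = 52.2500


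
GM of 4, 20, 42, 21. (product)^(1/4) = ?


Product = 4 × 20 × 42 × 21 = 70560
GM = 70560^(1/4) = 16.2982

GM = 16.2982


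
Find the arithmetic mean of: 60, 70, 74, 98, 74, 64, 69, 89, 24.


Sum = 60 + 70 + 74 + 98 + 74 + 64 + 69 + 89 + 24 = 622
n = 9
Mean = 622/9 = 69.1111

Mean = 69.1111


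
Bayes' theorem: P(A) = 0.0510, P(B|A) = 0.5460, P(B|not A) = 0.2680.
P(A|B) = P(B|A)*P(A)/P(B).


P(B) = P(B|A)*P(A) + P(B|A')*P(A')
= 0.5460*0.0510 + 0.2680*0.9490
= 0.027846 + 0.254332 = 0.282178
P(A|B) = 0.027846/0.282178 = 0.0987

P(A|B) = 0.0987


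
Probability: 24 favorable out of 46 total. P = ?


P = 24/46 = 0.5217

P = 0.5217


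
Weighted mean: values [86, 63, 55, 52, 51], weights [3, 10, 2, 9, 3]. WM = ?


Numerator = 86*3 + 63*10 + 55*2 + 52*9 + 51*3 = 1619
Denominator = 3 + 10 + 2 + 9 + 3 = 27
WM = 1619/27 = 59.9630

WM = 59.9630


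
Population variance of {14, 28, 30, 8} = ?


Mean = 20.0000
Squared deviations: 36.0000, 64.0000, 100.0000, 144.0000
Sum = 344.0000
Variance = 344.0000/4 = 86.0000

Variance = 86.0000


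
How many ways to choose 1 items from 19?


C(19,1) = 19!/(1! × 18!)
= 121645100408832000/(1 × 6402373705728000)
= 19

C(19,1) = 19


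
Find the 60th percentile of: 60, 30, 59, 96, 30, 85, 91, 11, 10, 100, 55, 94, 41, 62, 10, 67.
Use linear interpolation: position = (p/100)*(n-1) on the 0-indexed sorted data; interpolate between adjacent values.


Sorted: 10, 10, 11, 30, 30, 41, 55, 59, 60, 62, 67, 85, 91, 94, 96, 100
n = 16
Index = 60/100 * 15 = 9.0000
Lower = data[9] = 62, Upper = data[10] = 67
P60 = 62 + 0*(5) = 62.0000

P60 = 62.0000


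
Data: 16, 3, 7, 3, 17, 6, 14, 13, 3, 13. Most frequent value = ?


Frequencies: 3:3, 6:1, 7:1, 13:2, 14:1, 16:1, 17:1
Max frequency = 3
Mode = 3

Mode = 3


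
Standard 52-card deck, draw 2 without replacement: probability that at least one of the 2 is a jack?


P(at least one) = 1 - P(none)
P(none) = (48/52) × (47/51) = 0.850679
P(at least one) = 1 - 0.850679 = 0.1493

P = 0.1493


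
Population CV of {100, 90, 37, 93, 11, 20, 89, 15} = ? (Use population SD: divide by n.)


Mean = 56.8750
SD = 36.9237
CV = (36.9237/56.8750)*100 = 64.9208%

CV = 64.9208%


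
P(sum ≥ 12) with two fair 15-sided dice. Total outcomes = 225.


Total outcomes = 15×15 = 225
Favorable (sum ≥ 12): 170
P = 170/225 = 0.7556

P = 0.7556


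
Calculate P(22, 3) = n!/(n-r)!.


P(22,3) = 22!/19!
= 1124000727777607680000/121645100408832000
= 9240

P(22,3) = 9240


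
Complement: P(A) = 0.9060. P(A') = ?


P(not A) = 1 - 0.9060 = 0.0940

P(not A) = 0.0940


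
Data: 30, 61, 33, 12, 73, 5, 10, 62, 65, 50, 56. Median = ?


Sorted: 5, 10, 12, 30, 33, 50, 56, 61, 62, 65, 73
n = 11 (odd)
Middle value = 50

Median = 50


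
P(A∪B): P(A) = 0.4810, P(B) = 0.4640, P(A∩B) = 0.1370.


P(A∪B) = 0.4810 + 0.4640 - 0.1370
= 0.9450 - 0.1370
= 0.8080

P(A∪B) = 0.8080


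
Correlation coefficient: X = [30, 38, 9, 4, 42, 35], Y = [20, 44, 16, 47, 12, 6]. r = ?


Mean X = 26.3333, Mean Y = 24.1667
SD X = 14.544949, SD Y = 15.688814
Cov = -83.388889
r = -83.388889/(14.544949*15.688814) = -0.3654

r = -0.3654


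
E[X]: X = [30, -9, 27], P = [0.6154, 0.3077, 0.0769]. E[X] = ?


E[X] = 30*0.6154 - 9*0.3077 + 27*0.0769
= 18.4620 - 2.7693 + 2.0763
= 17.7690

E[X] = 17.7690


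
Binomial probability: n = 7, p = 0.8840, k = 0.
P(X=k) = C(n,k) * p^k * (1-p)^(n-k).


C(7,0) = 1
p^0 = 1.000000
(1-p)^7 = 2.826220e-07
P = 1 * 1.000000 * 2.826220e-07 = 2.8262e-07

P(X=0) = 2.8262e-07


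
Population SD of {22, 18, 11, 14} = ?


Mean = 16.2500
Variance = 17.1875
SD = sqrt(17.1875) = 4.1458

SD = 4.1458


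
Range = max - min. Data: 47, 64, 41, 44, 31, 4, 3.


Max = 64, Min = 3
Range = 64 - 3 = 61

Range = 61


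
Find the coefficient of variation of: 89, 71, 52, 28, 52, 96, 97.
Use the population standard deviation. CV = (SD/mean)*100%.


Mean = 69.2857
SD = 24.4231
CV = (24.4231/69.2857)*100 = 35.2499%

CV = 35.2499%


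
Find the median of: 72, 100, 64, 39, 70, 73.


Sorted: 39, 64, 70, 72, 73, 100
n = 6 (even)
Middle values: 70 and 72
Median = (70+72)/2 = 71.0000

Median = 71.0000


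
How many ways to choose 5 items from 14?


C(14,5) = 14!/(5! × 9!)
= 87178291200/(120 × 362880)
= 2002

C(14,5) = 2002


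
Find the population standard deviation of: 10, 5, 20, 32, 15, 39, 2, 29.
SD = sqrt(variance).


Mean = 19.0000
Variance = 156.5000
SD = sqrt(156.5000) = 12.5100

SD = 12.5100


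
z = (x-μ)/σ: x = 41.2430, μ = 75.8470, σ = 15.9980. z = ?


z = (41.2430 - 75.8470)/15.9980
= -34.6040/15.9980
= -2.1630

z = -2.1630


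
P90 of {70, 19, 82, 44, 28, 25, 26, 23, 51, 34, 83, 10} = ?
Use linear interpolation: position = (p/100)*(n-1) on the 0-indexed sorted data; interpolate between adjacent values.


Sorted: 10, 19, 23, 25, 26, 28, 34, 44, 51, 70, 82, 83
n = 12
Index = 90/100 * 11 = 9.9000
Lower = data[9] = 70, Upper = data[10] = 82
P90 = 70 + 0.9000*(12) = 80.8000

P90 = 80.8000


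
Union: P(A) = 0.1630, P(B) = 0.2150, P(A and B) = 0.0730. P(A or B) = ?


P(A∪B) = 0.1630 + 0.2150 - 0.0730
= 0.3780 - 0.0730
= 0.3050

P(A∪B) = 0.3050


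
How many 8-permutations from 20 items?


P(20,8) = 20!/12!
= 2432902008176640000/479001600
= 5079110400

P(20,8) = 5079110400


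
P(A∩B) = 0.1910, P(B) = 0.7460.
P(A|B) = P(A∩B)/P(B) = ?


P(A|B) = 0.1910/0.7460 = 0.2560

P(A|B) = 0.2560


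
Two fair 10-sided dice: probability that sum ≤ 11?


Total outcomes = 10×10 = 100
Favorable (sum ≤ 11): 55
P = 55/100 = 0.5500

P = 0.5500


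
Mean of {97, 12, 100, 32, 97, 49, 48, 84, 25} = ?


Sum = 97 + 12 + 100 + 32 + 97 + 49 + 48 + 84 + 25 = 544
n = 9
Mean = 544/9 = 60.4444

Mean = 60.4444


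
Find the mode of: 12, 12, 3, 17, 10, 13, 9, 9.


Frequencies: 3:1, 9:2, 10:1, 12:2, 13:1, 17:1
Max frequency = 2
Mode = 9, 12

Mode = 9, 12


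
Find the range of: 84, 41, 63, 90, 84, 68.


Max = 90, Min = 41
Range = 90 - 41 = 49

Range = 49


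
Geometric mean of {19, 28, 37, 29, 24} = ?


Product = 19 × 28 × 37 × 29 × 24 = 13700064
GM = 13700064^(1/5) = 26.7513

GM = 26.7513


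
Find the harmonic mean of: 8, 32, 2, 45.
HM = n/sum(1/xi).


Sum of reciprocals = 1/8 + 1/32 + 1/2 + 1/45 = 0.678472
HM = 4/0.678472 = 5.8956

HM = 5.8956


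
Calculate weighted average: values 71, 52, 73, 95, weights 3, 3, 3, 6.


Numerator = 71*3 + 52*3 + 73*3 + 95*6 = 1158
Denominator = 3 + 3 + 3 + 6 = 15
WM = 1158/15 = 77.2000

WM = 77.2000


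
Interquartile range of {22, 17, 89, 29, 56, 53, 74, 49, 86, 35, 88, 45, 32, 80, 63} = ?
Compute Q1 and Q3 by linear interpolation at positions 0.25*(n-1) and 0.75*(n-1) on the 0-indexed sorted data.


Sorted: 17, 22, 29, 32, 35, 45, 49, 53, 56, 63, 74, 80, 86, 88, 89
Q1 (25th %ile) = 33.5000
Q3 (75th %ile) = 77.0000
IQR = 77.0000 - 33.5000 = 43.5000

IQR = 43.5000
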